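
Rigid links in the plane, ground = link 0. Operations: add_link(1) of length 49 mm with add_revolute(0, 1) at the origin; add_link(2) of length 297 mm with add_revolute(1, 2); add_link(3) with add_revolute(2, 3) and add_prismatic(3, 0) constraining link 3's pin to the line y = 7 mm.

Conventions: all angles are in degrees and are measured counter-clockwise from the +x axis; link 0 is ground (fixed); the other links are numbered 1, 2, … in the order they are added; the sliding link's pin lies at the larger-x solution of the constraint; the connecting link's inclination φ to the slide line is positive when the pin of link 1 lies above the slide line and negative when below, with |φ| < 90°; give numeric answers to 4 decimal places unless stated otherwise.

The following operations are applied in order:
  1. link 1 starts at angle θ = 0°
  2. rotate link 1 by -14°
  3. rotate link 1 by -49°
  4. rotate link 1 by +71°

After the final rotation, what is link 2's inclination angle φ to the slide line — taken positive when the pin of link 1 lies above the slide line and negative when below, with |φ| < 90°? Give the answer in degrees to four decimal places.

geometry: r = 49 mm, L = 297 mm, e = 7 mm; θ starts at 0°
rotate link 1 by -14°: θ ← 0° -14° = -14°
rotate link 1 by -49°: θ ← -14° -49° = -63°
rotate link 1 by +71°: θ ← -63° +71° = 8°
h = r sin θ − e = 6.819482 − 7 = -0.180518
sin φ = h / L = -0.180518 / 297 = -0.00060780
φ = arcsin(-0.00060780) = -0.034825°

-0.0348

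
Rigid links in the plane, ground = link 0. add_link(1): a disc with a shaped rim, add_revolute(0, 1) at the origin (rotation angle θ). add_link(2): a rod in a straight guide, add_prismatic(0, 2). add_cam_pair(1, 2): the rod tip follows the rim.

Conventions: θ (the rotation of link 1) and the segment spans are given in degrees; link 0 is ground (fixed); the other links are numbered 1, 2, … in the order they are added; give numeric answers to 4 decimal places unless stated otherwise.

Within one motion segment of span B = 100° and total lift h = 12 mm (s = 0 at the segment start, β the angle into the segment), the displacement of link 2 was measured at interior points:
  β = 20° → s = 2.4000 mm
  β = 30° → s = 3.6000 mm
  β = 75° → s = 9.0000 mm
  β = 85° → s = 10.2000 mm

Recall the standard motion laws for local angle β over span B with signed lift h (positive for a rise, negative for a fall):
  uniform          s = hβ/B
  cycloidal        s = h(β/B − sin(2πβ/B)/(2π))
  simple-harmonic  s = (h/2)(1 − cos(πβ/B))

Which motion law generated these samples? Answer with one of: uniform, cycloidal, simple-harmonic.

candidates at β/B = r: uniform s = h·r (linear in β); cycloidal s = h·(r − sin(2πr)/(2π)); simple-harmonic s = (h/2)(1 − cos(πr))
β=20°: printed 2.4000 | uniform 2.4000, cycloidal 0.5836, simple-harmonic 1.1459
β=30°: printed 3.6000 | uniform 3.6000, cycloidal 1.7836, simple-harmonic 2.4733
β=75°: printed 9.0000 | uniform 9.0000, cycloidal 10.9099, simple-harmonic 10.2426
β=85°: printed 10.2000 | uniform 10.2000, cycloidal 11.7451, simple-harmonic 11.3460
only one law matches every sample → uniform

uniform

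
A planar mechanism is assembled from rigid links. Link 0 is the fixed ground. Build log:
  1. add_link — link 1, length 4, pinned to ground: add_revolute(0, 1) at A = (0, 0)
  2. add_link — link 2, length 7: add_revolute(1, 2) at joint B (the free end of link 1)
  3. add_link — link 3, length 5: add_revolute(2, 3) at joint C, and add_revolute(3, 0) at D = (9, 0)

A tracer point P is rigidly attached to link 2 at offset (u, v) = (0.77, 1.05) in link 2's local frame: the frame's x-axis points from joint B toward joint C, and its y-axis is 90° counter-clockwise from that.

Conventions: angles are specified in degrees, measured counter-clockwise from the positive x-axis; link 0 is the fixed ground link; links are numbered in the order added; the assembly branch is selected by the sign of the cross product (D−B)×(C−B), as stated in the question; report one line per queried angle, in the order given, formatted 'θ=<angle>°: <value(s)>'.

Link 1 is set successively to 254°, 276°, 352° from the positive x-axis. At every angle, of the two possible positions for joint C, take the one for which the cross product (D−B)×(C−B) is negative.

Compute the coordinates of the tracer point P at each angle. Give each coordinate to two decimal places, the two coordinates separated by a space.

A=(0,0), D=(9.00,0)
θ=254°: B = A + 4.00·(cos254°, sin254°) = (-1.1025, -3.8450)
θ=254°: |BD| = 10.8095
θ=254°: circle(B,7.00) ∩ circle(D,5.00): a=6.5149, h=2.5605
θ=254°:   candidates: C₊=(4.0755,0.8654) cross=27.678; C₋=(5.8970,-3.9207) cross=-27.678
θ=254°:   branch - wants cross < 0 → take C=(5.8970,-3.9207) (cross=-27.678)
θ=254°: ex = (C−B)/|BC| = (0.9999,-0.0108); ey = (0.0108,0.9999)
θ=254°: P = B + 0.77·ex + 1.05·ey = (-0.3213,-2.8034)
θ=276°: B = A + 4.00·(cos276°, sin276°) = (0.4181, -3.9781)
θ=276°: |BD| = 9.4591
θ=276°: circle(B,7.00) ∩ circle(D,5.00): a=5.9982, h=3.6086
θ=276°:   candidates: C₊=(4.3424,1.8185) cross=34.134; C₋=(7.3777,-4.7295) cross=-34.134
θ=276°:   branch - wants cross < 0 → take C=(7.3777,-4.7295) (cross=-34.134)
θ=276°: ex = (C−B)/|BC| = (0.9942,-0.1073); ey = (0.1073,0.9942)
θ=276°: P = B + 0.77·ex + 1.05·ey = (1.2964,-3.0168)
θ=352°: B = A + 4.00·(cos352°, sin352°) = (3.9611, -0.5567)
θ=352°: |BD| = 5.0696
θ=352°: circle(B,7.00) ∩ circle(D,5.00): a=4.9019, h=4.9972
θ=352°:   candidates: C₊=(8.2845,4.9485) cross=25.334; C₋=(9.3820,-4.9854) cross=-25.334
θ=352°:   branch - wants cross < 0 → take C=(9.3820,-4.9854) (cross=-25.334)
θ=352°: ex = (C−B)/|BC| = (0.7744,-0.6327); ey = (0.6327,0.7744)
θ=352°: P = B + 0.77·ex + 1.05·ey = (5.2217,-0.2307)

θ=254°: -0.32 -2.80
θ=276°: 1.30 -3.02
θ=352°: 5.22 -0.23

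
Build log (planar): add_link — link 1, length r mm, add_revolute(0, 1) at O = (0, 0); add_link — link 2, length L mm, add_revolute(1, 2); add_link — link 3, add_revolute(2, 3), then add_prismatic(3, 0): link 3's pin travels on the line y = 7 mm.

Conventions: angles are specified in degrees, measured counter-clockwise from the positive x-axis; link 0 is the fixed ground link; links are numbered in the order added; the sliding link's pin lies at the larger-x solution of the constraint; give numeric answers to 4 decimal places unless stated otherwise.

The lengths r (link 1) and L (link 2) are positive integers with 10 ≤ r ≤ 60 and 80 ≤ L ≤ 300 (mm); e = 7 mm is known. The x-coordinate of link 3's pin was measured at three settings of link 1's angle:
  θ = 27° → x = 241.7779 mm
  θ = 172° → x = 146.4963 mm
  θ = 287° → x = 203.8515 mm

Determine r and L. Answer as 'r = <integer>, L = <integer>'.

constraint per measurement: (x − r cos θ)² + (r sin θ − e)² = L²
subtracting the θ₁ and θ₂ equations cancels the r² and L² terms:
r = (x₁² − x₂²) / (2[(x₁cos θ₁ + e sin θ₁) − (x₂cos θ₂ + e sin θ₂)]) = 51.0000 → r = 51
L² = (x₁ − r cos θ₁)² + (r sin θ₁ − e)² = 38808.9837 → L = 197.0000 → L = 197
check at θ₃=287°: x = 203.8515 (printed 203.8515) ✓

r = 51, L = 197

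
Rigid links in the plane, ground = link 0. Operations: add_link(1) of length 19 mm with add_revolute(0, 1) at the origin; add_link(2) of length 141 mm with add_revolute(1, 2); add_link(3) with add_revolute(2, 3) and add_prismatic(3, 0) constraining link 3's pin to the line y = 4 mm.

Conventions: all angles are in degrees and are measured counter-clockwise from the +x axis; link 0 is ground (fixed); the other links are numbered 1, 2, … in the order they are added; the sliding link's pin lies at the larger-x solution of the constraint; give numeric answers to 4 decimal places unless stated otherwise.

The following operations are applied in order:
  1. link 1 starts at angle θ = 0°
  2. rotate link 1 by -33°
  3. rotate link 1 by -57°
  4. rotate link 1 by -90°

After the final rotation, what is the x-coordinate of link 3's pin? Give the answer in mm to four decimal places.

geometry: r = 19 mm, L = 141 mm, e = 4 mm; θ starts at 0°
rotate link 1 by -33°: θ ← 0° -33° = -33°
rotate link 1 by -57°: θ ← -33° -57° = -90°
rotate link 1 by -90°: θ ← -90° -90° = -180°
crank pin P = (r cos θ, r sin θ) = (-19.000000, -0.000000)
h = r sin θ − e = -0.000000 − 4 = -4.000000
x = r cos θ + √(L² − h²) = -19.000000 + 140.943251 = 121.943251

121.9433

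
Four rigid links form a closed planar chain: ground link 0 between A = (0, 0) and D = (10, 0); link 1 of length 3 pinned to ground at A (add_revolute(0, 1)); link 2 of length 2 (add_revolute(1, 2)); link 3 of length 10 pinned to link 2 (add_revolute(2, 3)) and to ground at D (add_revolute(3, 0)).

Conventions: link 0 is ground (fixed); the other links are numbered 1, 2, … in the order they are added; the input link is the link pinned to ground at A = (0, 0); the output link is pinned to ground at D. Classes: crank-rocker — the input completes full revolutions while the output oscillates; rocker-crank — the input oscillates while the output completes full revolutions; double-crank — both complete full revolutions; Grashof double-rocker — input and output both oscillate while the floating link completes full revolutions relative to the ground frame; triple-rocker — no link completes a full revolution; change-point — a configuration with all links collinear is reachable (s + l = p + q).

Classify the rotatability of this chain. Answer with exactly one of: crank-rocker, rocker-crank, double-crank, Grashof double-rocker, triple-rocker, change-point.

lengths: ground=10, input=3, coupler=2, output=10
sorted: s=2 (shortest), l=10 (longest), p+q=13
s + l = 12 vs p + q = 13
s + l < p + q (Grashof) with shortest = coupler link → Grashof double-rocker

Grashof double-rocker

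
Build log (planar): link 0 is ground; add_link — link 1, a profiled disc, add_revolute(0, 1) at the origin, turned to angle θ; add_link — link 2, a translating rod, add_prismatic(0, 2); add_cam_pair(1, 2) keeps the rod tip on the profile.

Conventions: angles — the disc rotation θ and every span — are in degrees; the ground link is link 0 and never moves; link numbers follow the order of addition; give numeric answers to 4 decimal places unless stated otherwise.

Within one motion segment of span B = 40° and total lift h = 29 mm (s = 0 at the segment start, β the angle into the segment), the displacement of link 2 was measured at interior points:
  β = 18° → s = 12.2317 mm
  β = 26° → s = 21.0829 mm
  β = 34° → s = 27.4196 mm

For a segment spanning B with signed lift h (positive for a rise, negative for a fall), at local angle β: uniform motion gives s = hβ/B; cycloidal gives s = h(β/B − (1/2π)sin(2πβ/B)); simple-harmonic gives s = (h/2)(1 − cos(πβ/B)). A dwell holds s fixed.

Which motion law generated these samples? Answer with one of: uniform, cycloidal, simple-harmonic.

candidates at β/B = r: uniform s = h·r (linear in β); cycloidal s = h·(r − sin(2πr)/(2π)); simple-harmonic s = (h/2)(1 − cos(πr))
β=18°: printed 12.2317 | uniform 13.0500, cycloidal 11.6237, simple-harmonic 12.2317
β=26°: printed 21.0829 | uniform 18.8500, cycloidal 22.5840, simple-harmonic 21.0829
β=34°: printed 27.4196 | uniform 24.6500, cycloidal 28.3840, simple-harmonic 27.4196
only one law matches every sample → simple-harmonic

simple-harmonic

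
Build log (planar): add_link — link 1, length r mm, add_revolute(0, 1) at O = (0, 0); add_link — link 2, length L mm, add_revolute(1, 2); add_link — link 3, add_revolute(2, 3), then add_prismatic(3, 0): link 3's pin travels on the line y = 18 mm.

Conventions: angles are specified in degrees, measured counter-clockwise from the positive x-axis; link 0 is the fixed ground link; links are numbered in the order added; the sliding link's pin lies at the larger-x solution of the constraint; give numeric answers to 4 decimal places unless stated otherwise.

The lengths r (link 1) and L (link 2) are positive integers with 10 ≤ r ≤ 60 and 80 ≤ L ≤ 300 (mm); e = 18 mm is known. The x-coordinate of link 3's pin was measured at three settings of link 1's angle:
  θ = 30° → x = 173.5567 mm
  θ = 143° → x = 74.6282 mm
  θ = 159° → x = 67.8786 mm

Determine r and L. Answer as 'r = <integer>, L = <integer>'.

constraint per measurement: (x − r cos θ)² + (r sin θ − e)² = L²
subtracting the θ₁ and θ₂ equations cancels the r² and L² terms:
r = (x₁² − x₂²) / (2[(x₁cos θ₁ + e sin θ₁) − (x₂cos θ₂ + e sin θ₂)]) = 59.0000 → r = 59
L² = (x₁ − r cos θ₁)² + (r sin θ₁ − e)² = 15128.9958 → L = 123.0000 → L = 123
check at θ₃=159°: x = 67.8786 (printed 67.8786) ✓

r = 59, L = 123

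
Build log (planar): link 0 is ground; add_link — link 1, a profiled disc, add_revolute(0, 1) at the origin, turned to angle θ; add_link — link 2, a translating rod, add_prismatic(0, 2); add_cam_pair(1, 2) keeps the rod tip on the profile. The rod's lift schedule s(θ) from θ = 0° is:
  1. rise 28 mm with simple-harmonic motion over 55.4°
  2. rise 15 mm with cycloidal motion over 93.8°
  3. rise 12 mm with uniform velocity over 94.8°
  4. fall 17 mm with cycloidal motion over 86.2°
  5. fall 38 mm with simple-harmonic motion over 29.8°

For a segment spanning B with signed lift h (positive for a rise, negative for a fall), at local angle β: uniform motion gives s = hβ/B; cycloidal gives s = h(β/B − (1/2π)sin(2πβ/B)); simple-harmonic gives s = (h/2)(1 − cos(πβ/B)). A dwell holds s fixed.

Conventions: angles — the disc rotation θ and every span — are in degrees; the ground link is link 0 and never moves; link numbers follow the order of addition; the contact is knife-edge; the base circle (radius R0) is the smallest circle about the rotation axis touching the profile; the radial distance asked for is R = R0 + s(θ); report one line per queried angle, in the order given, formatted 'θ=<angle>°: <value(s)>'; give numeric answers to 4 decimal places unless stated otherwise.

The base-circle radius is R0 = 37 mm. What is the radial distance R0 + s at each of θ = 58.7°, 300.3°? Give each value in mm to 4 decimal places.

seg 1 [0°–55.4°] simple-harmonic, h=28: full span → s += 28 → s = 28.0000
seg 2 [55.4°–149.2°] cycloidal, h=15: θ=58.7° here. β=3.3, B=93.8. 15·(0.0352 − sin(2π·0.0352)/(2π)) = 0.0043 → s = 28.0043
seg 2 [55.4°–149.2°] cycloidal, h=15: full span → s += 15 → s = 43.0000
seg 3 [149.2°–244°] uniform, h=12: full span → s += 12 → s = 55.0000
seg 4 [244°–330.2°] cycloidal, h=-17: θ=300.3° here. β=56.3, B=86.2. -17·(0.6531 − sin(2π·0.6531)/(2π)) = -13.3230 → s = 41.6770
θ=58.7°: R = R0 + s = 37 + 28.0043 = 65.0043
θ=300.3°: R = R0 + s = 37 + 41.6770 = 78.6770

θ=58.7°: 65.0043
θ=300.3°: 78.6770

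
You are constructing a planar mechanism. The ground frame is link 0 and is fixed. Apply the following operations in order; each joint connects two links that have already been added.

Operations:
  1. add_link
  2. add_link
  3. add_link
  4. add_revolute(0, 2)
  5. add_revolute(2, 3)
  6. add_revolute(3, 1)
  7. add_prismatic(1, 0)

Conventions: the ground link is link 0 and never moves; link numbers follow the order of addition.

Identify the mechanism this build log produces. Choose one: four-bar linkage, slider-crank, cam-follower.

links: 4 (incl. ground); joints: 3 revolute, 1 prismatic, 0 higher (cam) pair, forming one closed loop
4 links, 3 revolutes + 1 prismatic in one loop → slider-crank

slider-crank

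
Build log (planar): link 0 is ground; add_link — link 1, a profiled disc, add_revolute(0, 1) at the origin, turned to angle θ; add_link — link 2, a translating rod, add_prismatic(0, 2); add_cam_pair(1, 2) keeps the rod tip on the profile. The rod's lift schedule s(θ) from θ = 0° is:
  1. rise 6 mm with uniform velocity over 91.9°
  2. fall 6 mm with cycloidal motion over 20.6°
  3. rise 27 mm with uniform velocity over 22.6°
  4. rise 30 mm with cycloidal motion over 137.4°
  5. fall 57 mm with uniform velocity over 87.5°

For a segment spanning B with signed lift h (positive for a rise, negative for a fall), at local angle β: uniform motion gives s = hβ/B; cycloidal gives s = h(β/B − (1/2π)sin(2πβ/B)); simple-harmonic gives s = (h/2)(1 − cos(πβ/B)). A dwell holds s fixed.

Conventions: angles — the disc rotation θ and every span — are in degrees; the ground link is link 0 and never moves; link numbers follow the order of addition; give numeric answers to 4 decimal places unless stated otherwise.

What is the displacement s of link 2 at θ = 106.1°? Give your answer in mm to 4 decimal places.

seg 1 [0°–91.9°] uniform, h=6: full span → s += 6 → s = 6.0000
seg 2 [91.9°–112.5°] cycloidal, h=-6: θ=106.1° here. β=14.2, B=20.6. -6·(0.6893 − sin(2π·0.6893)/(2π)) = -5.0223 → s = 0.9777

0.9777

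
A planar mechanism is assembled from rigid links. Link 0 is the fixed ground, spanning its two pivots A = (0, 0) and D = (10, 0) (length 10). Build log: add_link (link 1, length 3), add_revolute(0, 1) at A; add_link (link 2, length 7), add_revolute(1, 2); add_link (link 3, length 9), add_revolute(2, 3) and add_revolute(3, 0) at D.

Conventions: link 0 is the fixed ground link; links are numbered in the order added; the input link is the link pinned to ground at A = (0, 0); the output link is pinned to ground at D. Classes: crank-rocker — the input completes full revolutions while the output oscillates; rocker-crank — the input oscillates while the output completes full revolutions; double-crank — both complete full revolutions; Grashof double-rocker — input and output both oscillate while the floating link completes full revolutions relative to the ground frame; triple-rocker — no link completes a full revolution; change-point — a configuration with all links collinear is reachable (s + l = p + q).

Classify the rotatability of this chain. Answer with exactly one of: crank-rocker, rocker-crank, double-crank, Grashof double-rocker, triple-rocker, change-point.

lengths: ground=10, input=3, coupler=7, output=9
sorted: s=3 (shortest), l=10 (longest), p+q=16
s + l = 13 vs p + q = 16
s + l < p + q (Grashof) with shortest = input link → crank-rocker

crank-rocker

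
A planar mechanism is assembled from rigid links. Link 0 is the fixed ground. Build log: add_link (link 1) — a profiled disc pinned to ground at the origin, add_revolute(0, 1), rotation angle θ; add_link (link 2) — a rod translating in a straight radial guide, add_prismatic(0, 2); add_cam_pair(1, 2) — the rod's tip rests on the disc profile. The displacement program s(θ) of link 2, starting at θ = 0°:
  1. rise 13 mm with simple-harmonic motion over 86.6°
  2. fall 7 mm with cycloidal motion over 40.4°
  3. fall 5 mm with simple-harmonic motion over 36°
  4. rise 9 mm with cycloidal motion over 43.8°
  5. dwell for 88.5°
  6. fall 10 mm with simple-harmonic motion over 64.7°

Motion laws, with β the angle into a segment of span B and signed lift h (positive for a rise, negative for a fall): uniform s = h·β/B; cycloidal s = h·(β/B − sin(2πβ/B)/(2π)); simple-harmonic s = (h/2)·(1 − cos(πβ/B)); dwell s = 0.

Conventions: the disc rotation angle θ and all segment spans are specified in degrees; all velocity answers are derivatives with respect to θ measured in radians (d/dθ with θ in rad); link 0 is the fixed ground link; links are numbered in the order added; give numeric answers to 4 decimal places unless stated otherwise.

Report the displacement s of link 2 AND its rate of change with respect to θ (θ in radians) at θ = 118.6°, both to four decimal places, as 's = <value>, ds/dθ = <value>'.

seg 1 [0°–86.6°] simple-harmonic, h=13: full span → s += 13 → s = 13.0000
seg 2 [86.6°–127°] cycloidal, h=-7: θ=118.6° here. β=32, B=40.4. -7·(0.7921 − sin(2π·0.7921)/(2π)) = -6.6199 → s = 6.3801
velocity in seg [86.6°–127°] (cycloidal), θ in radians: β = 32° = 0.5585 rad, B = 40.4° = 0.7051 rad; ds/dθ = (h/B)(1 − cos(2πβ/B)) = ((-7)/0.7051)(1 − cos(2π·0.7921)) = -7.333217 mm/rad

s = 6.3801, ds/dθ = -7.3332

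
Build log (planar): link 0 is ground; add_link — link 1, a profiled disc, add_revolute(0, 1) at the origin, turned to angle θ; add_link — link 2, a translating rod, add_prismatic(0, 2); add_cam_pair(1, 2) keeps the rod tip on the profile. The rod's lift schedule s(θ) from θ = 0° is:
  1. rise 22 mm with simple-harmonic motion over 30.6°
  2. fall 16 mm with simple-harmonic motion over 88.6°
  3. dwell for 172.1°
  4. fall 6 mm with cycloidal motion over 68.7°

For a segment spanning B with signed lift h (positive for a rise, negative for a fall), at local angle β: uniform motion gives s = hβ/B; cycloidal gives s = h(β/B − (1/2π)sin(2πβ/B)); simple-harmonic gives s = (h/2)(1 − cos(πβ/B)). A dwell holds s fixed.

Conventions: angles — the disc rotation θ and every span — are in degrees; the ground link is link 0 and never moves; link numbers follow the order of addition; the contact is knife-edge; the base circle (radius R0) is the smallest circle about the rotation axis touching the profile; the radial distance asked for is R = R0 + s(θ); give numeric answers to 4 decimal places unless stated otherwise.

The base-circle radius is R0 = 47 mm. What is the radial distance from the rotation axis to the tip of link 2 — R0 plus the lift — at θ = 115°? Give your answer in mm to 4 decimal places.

seg 1 [0°–30.6°] simple-harmonic, h=22: full span → s += 22 → s = 22.0000
seg 2 [30.6°–119.2°] simple-harmonic, h=-16: θ=115° here. β=84.4, B=88.6. -16/2·(1 − cos(π·0.9526)) = -15.9115 → s = 6.0885
R = R0 + s = 47 + 6.0885 = 53.0885

53.0885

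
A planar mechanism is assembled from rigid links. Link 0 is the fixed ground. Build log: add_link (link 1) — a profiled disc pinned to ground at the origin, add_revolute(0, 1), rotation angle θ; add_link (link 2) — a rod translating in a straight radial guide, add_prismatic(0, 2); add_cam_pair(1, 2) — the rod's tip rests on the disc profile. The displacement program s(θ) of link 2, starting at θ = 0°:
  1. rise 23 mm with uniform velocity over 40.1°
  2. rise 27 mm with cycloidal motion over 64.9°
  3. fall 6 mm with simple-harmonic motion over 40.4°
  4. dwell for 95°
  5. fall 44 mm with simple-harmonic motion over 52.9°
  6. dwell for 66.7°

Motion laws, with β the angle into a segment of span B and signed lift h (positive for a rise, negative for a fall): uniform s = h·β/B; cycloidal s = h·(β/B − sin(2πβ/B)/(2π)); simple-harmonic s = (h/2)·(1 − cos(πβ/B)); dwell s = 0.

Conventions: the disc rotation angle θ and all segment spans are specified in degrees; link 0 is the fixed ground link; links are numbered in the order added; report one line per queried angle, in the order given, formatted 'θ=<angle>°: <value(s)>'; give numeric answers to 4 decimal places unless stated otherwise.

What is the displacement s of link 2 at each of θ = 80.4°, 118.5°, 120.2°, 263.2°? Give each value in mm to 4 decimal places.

seg 1 [0°–40.1°] uniform, h=23: full span → s += 23 → s = 23.0000
seg 2 [40.1°–105°] cycloidal, h=27: θ=80.4° here. β=40.3, B=64.9. 27·(0.6210 − sin(2π·0.6210)/(2π)) = 19.7262 → s = 42.7262
seg 2 [40.1°–105°] cycloidal, h=27: full span → s += 27 → s = 50.0000
seg 3 [105°–145.4°] simple-harmonic, h=-6: θ=118.5° here. β=13.5, B=40.4. -6/2·(1 − cos(π·0.3342)) = -1.5067 → s = 48.4933
seg 3 [105°–145.4°] simple-harmonic, h=-6: θ=120.2° here. β=15.2, B=40.4. -6/2·(1 − cos(π·0.3762)) = -1.8627 → s = 48.1373
seg 3 [105°–145.4°] simple-harmonic, h=-6: full span → s += -6 → s = 44.0000
seg 4 [145.4°–240.4°] dwell: s stays 44.0000
seg 5 [240.4°–293.3°] simple-harmonic, h=-44: θ=263.2° here. β=22.8, B=52.9. -44/2·(1 − cos(π·0.4310)) = -17.2685 → s = 26.7315

θ=80.4°: 42.7262
θ=118.5°: 48.4933
θ=120.2°: 48.1373
θ=263.2°: 26.7315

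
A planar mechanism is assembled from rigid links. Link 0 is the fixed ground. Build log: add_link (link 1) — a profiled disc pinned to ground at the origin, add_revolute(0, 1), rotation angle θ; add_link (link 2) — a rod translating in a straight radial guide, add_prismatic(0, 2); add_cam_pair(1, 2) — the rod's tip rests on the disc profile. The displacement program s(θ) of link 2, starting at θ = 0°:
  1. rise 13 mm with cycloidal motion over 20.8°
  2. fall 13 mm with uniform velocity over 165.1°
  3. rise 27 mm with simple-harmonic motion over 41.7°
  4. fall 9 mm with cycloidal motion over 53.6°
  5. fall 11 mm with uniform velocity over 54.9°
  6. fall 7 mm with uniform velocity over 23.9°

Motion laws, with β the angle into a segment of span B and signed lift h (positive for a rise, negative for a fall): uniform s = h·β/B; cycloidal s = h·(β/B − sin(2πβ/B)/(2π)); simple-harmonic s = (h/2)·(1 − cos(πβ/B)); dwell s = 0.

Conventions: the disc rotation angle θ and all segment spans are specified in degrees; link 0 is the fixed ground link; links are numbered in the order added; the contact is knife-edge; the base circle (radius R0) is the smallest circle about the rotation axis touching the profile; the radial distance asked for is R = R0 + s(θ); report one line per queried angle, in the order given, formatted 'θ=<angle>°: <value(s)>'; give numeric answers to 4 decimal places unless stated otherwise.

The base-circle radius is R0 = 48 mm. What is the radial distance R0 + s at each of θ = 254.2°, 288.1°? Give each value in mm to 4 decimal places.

seg 1 [0°–20.8°] cycloidal, h=13: full span → s += 13 → s = 13.0000
seg 2 [20.8°–185.9°] uniform, h=-13: full span → s += -13 → s = 0.0000
seg 3 [185.9°–227.6°] simple-harmonic, h=27: full span → s += 27 → s = 27.0000
seg 4 [227.6°–281.2°] cycloidal, h=-9: θ=254.2° here. β=26.6, B=53.6. -9·(0.4963 − sin(2π·0.4963)/(2π)) = -4.4328 → s = 22.5672
seg 4 [227.6°–281.2°] cycloidal, h=-9: full span → s += -9 → s = 18.0000
seg 5 [281.2°–336.1°] uniform, h=-11: θ=288.1° here. β=6.9, B=54.9. -11·6.9/54.9 = -1.3825 → s = 16.6175
θ=254.2°: R = R0 + s = 48 + 22.5672 = 70.5672
θ=288.1°: R = R0 + s = 48 + 16.6175 = 64.6175

θ=254.2°: 70.5672
θ=288.1°: 64.6175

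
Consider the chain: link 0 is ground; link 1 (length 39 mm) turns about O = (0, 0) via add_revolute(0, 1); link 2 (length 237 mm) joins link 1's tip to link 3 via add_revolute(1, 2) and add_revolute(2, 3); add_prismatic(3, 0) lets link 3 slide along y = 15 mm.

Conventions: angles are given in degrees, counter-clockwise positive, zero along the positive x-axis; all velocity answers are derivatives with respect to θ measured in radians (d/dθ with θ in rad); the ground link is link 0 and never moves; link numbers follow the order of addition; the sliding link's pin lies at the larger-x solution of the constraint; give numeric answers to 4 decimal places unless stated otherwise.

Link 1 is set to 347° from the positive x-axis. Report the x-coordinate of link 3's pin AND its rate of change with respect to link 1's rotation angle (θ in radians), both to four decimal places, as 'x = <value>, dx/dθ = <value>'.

geometry: r = 39 mm, L = 237 mm, e = 15 mm
crank pin P = (r cos θ, r sin θ) = (38.000433, -8.773091)
h = r sin θ − e = -8.773091 − 15 = -23.773091
x = r cos θ + √(L² − h²) = 38.000433 + 235.804665 = 273.805098
dx/dθ = −r sin θ − h·r cos θ/√(L² − h²) (θ in radians; h = -23.773091) = 12.604176

x = 273.8051, dx/dθ = 12.6042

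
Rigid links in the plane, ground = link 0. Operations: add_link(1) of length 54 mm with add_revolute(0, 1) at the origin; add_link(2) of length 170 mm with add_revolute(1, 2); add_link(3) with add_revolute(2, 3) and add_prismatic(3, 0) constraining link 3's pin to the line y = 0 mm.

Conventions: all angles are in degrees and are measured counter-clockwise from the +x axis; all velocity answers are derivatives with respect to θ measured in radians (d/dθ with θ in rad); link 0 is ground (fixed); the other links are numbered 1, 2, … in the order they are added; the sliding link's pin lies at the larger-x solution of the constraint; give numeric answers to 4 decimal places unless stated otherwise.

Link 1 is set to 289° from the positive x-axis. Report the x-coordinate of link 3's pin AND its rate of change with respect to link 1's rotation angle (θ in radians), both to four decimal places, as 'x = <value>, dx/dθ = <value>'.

geometry: r = 54 mm, L = 170 mm, e = 0 mm
crank pin P = (r cos θ, r sin θ) = (17.580680, -51.058003)
h = r sin θ − e = -51.058003 − 0 = -51.058003
x = r cos θ + √(L² − h²) = 17.580680 + 162.151412 = 179.732092
dx/dθ = −r sin θ − h·r cos θ/√(L² − h²) (θ in radians; h = -51.058003) = 56.593782

x = 179.7321, dx/dθ = 56.5938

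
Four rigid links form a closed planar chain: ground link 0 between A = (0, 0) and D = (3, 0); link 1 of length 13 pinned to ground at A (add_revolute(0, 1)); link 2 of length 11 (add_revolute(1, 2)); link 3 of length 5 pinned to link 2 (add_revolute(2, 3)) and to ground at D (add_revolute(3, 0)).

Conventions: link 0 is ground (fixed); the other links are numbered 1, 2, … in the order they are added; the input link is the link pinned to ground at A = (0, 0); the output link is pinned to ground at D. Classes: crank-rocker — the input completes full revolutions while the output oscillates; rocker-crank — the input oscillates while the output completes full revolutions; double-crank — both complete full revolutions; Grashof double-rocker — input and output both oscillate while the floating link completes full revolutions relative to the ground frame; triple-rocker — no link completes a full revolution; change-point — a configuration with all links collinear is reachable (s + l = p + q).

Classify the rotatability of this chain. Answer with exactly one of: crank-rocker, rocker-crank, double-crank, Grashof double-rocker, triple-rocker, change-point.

lengths: ground=3, input=13, coupler=11, output=5
sorted: s=3 (shortest), l=13 (longest), p+q=16
s + l = 16 vs p + q = 16
s + l = p + q → change-point (collinear configuration reachable)

change-point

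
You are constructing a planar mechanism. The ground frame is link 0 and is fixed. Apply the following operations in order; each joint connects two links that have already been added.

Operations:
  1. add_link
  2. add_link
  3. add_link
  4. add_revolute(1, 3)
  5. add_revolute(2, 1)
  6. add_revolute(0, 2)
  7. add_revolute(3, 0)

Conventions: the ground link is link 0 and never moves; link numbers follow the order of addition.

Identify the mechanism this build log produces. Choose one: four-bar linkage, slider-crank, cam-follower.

links: 4 (incl. ground); joints: 4 revolute, 0 prismatic, 0 higher (cam) pair, forming one closed loop
4 links in a single 4R loop → four-bar linkage

four-bar linkage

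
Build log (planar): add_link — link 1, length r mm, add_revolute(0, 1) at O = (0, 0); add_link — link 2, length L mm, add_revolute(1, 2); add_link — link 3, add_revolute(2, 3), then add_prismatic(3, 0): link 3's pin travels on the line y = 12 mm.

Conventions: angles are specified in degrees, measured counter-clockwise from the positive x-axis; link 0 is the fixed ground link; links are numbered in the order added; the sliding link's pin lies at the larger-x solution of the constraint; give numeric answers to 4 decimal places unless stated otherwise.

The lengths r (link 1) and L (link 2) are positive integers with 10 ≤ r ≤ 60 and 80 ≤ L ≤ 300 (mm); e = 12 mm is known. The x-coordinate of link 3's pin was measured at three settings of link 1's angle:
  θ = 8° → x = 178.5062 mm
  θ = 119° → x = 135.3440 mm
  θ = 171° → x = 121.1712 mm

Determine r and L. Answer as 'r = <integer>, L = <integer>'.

constraint per measurement: (x − r cos θ)² + (r sin θ − e)² = L²
subtracting the θ₁ and θ₂ equations cancels the r² and L² terms:
r = (x₁² − x₂²) / (2[(x₁cos θ₁ + e sin θ₁) − (x₂cos θ₂ + e sin θ₂)]) = 29.0000 → r = 29
L² = (x₁ − r cos θ₁)² + (r sin θ₁ − e)² = 22499.9975 → L = 150.0000 → L = 150
check at θ₃=171°: x = 121.1712 (printed 121.1712) ✓

r = 29, L = 150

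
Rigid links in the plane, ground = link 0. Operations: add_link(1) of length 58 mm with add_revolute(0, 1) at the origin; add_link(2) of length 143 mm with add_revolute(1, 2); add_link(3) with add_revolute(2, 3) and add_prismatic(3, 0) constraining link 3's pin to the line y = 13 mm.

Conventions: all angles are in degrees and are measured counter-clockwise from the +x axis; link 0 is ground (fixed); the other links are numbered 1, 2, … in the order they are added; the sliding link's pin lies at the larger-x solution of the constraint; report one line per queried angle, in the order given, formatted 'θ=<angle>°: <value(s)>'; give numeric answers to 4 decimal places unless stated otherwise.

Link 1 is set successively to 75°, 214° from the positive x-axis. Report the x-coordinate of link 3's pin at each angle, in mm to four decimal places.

geometry: r = 58 mm, L = 143 mm, e = 13 mm
θ=75°: crank pin P = (r cos θ, r sin θ) = (15.011505, 56.023698)
θ=75°: h = r sin θ − e = 56.023698 − 13 = 43.023698
θ=75°: x = r cos θ + √(L² − h²) = 15.011505 + 136.374343 = 151.385848
θ=214°: crank pin P = (r cos θ, r sin θ) = (-48.084179, -32.433188)
θ=214°: h = r sin θ − e = -32.433188 − 13 = -45.433188
θ=214°: x = r cos θ + √(L² − h²) = -48.084179 + 135.590654 = 87.506475

θ=75°: 151.3858
θ=214°: 87.5065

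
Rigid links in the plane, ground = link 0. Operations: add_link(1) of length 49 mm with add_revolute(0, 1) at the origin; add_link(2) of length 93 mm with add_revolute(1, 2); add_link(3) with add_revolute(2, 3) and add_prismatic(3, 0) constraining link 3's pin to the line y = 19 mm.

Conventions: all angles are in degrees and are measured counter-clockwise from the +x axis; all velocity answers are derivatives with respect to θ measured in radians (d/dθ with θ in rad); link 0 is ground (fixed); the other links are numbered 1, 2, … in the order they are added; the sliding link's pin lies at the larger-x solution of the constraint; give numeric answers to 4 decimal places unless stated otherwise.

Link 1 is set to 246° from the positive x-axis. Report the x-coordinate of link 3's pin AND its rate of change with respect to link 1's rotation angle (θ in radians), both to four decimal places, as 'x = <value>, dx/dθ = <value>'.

geometry: r = 49 mm, L = 93 mm, e = 19 mm
crank pin P = (r cos θ, r sin θ) = (-19.930096, -44.763727)
h = r sin θ − e = -44.763727 − 19 = -63.763727
x = r cos θ + √(L² − h²) = -19.930096 + 67.699240 = 47.769144
dx/dθ = −r sin θ − h·r cos θ/√(L² − h²) (θ in radians; h = -63.763727) = 25.992214

x = 47.7691, dx/dθ = 25.9922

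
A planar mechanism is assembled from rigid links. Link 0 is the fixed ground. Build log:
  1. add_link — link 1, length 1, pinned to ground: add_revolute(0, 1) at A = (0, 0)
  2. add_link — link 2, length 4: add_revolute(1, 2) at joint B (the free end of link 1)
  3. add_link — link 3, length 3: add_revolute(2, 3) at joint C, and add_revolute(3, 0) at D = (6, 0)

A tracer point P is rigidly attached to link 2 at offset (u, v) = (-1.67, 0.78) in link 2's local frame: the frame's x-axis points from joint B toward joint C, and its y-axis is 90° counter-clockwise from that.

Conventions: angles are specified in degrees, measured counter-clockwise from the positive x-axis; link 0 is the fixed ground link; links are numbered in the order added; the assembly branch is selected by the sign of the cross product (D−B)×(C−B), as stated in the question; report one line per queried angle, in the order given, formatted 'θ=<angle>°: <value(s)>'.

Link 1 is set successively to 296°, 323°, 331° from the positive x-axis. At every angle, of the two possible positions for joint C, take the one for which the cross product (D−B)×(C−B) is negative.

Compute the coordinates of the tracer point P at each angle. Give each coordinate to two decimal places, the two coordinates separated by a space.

A=(0,0), D=(6.00,0)
θ=296°: B = A + 1.00·(cos296°, sin296°) = (0.4384, -0.8988)
θ=296°: |BD| = 5.6338
θ=296°: circle(B,4.00) ∩ circle(D,3.00): a=3.4381, h=2.0443
θ=296°:   candidates: C₊=(3.5063,1.6678) cross=11.517; C₋=(4.1586,-2.3684) cross=-11.517
θ=296°:   branch - wants cross < 0 → take C=(4.1586,-2.3684) (cross=-11.517)
θ=296°: ex = (C−B)/|BC| = (0.9301,-0.3674); ey = (0.3674,0.9301)
θ=296°: P = B + -1.67·ex + 0.78·ey = (-0.8283,0.4402)
θ=323°: B = A + 1.00·(cos323°, sin323°) = (0.7986, -0.6018)
θ=323°: |BD| = 5.2361
θ=323°: circle(B,4.00) ∩ circle(D,3.00): a=3.2865, h=2.2802
θ=323°:   candidates: C₊=(3.8013,2.0410) cross=11.939; C₋=(4.3254,-2.4891) cross=-11.939
θ=323°:   branch - wants cross < 0 → take C=(4.3254,-2.4891) (cross=-11.939)
θ=323°: ex = (C−B)/|BC| = (0.8817,-0.4718); ey = (0.4718,0.8817)
θ=323°: P = B + -1.67·ex + 0.78·ey = (-0.3058,0.8739)
θ=331°: B = A + 1.00·(cos331°, sin331°) = (0.8746, -0.4848)
θ=331°: |BD| = 5.1483
θ=331°: circle(B,4.00) ∩ circle(D,3.00): a=3.2540, h=2.3263
θ=331°:   candidates: C₊=(3.8951,2.1376) cross=11.976; C₋=(4.3332,-2.4943) cross=-11.976
θ=331°:   branch - wants cross < 0 → take C=(4.3332,-2.4943) (cross=-11.976)
θ=331°: ex = (C−B)/|BC| = (0.8646,-0.5024); ey = (0.5024,0.8646)
θ=331°: P = B + -1.67·ex + 0.78·ey = (-0.1775,1.0286)

θ=296°: -0.83 0.44
θ=323°: -0.31 0.87
θ=331°: -0.18 1.03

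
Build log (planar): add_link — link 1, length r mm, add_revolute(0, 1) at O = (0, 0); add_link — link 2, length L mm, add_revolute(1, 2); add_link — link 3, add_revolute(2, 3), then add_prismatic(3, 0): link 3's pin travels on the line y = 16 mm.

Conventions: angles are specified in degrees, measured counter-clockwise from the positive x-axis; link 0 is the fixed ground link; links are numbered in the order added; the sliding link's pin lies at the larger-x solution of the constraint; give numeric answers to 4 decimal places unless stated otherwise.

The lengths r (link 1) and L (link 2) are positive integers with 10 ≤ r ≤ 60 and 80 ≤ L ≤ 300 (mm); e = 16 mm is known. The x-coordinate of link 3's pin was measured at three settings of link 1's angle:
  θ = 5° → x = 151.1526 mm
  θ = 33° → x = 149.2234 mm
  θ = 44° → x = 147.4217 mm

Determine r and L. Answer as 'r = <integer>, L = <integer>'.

constraint per measurement: (x − r cos θ)² + (r sin θ − e)² = L²
subtracting the θ₁ and θ₂ equations cancels the r² and L² terms:
r = (x₁² − x₂²) / (2[(x₁cos θ₁ + e sin θ₁) − (x₂cos θ₂ + e sin θ₂)]) = 16.0004 → r = 16
L² = (x₁ − r cos θ₁)² + (r sin θ₁ − e)² = 18496.0073 → L = 136.0000 → L = 136
check at θ₃=44°: x = 147.4217 (printed 147.4217) ✓

r = 16, L = 136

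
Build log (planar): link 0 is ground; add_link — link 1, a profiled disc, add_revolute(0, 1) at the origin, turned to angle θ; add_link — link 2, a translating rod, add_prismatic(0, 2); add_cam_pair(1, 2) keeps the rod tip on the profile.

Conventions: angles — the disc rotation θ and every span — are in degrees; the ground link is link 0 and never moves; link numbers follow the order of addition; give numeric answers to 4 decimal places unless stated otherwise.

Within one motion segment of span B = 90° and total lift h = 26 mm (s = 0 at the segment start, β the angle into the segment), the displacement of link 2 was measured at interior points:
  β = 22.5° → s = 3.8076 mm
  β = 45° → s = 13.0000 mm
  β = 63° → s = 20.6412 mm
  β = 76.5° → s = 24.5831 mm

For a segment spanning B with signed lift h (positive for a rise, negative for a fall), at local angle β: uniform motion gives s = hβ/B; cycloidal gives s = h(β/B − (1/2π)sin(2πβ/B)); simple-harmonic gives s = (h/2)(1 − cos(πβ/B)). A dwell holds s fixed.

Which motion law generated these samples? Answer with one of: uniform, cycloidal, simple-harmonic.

candidates at β/B = r: uniform s = h·r (linear in β); cycloidal s = h·(r − sin(2πr)/(2π)); simple-harmonic s = (h/2)(1 − cos(πr))
β=22.5°: printed 3.8076 | uniform 6.5000, cycloidal 2.3620, simple-harmonic 3.8076
β=45°: printed 13.0000 | uniform 13.0000, cycloidal 13.0000, simple-harmonic 13.0000
β=63°: printed 20.6412 | uniform 18.2000, cycloidal 22.1355, simple-harmonic 20.6412
β=76.5°: printed 24.5831 | uniform 22.1000, cycloidal 25.4477, simple-harmonic 24.5831
only one law matches every sample → simple-harmonic

simple-harmonic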